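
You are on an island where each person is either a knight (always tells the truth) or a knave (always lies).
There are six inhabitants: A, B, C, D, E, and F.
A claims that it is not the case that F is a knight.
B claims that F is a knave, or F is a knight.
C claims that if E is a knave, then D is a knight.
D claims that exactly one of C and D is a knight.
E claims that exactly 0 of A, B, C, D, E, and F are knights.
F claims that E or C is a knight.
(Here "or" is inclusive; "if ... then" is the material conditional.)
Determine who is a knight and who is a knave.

Knights: A and B. Knaves: C, D, E, and F.

A is a knight; "it is not the case that F is a knight" is true, as required.
B (knight): "F is a knave, or F is a knight" — true. ✓
C (knave): "if E is a knave, then D is a knight" — False. ✓
As a knave, D's statement "exactly one of C and D is a knight" should be False; it is.
E is a knave; "exactly 0 of A, B, C, D, E, and F are knights" is False, as required.
As a knave, F's statement "E or C is a knight" should be False; it is.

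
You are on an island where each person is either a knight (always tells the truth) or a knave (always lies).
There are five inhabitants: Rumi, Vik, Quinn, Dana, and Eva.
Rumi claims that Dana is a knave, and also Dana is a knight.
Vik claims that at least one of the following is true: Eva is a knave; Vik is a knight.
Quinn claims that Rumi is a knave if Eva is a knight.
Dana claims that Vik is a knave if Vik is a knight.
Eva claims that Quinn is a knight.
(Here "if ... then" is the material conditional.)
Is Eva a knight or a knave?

Consistent assignments: {Rumi=knave, Vik=knight, Quinn=knight, Dana=knave, Eva=knight}; {Rumi=knave, Vik=knave, Quinn=knight, Dana=knight, Eva=knight}
In every consistent assignment, Eva is a knight.

Eva is a knight.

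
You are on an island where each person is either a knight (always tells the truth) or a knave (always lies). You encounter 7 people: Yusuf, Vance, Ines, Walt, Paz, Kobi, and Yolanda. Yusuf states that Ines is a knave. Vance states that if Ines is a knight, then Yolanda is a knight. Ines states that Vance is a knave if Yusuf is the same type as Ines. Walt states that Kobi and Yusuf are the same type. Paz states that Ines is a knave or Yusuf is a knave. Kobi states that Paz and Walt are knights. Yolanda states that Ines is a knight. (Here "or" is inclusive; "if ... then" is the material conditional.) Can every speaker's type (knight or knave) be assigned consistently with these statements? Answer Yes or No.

No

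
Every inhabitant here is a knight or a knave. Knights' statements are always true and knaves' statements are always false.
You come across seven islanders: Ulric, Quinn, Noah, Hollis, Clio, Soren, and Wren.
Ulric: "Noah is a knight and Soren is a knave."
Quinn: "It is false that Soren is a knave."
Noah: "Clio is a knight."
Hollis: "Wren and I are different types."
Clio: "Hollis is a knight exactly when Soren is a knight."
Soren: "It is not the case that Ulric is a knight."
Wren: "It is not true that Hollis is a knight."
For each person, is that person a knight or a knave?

Since Ulric is a knave, "Noah is a knight and Soren is a knave" needs to be False, which holds.
Quinn is a knight, so "it is false that Soren is a knave" must be True — and it is.
Noah is a knight, and the claim "Clio is a knight" is indeed True.
Hollis (knight): "Wren and I are different types" — True. ✓
Since Clio is a knight, "Hollis is a knight exactly when Soren is a knight" needs to be True, which holds.
Soren (knight): "it is not the case that Ulric is a knight" — True. ✓
As a knave, Wren's statement "it is not true that Hollis is a knight" should be False; it is.

Ulric is a knave, Quinn is a knight, Noah is a knight, Hollis is a knight, Clio is a knight, Soren is a knight, and Wren is a knave.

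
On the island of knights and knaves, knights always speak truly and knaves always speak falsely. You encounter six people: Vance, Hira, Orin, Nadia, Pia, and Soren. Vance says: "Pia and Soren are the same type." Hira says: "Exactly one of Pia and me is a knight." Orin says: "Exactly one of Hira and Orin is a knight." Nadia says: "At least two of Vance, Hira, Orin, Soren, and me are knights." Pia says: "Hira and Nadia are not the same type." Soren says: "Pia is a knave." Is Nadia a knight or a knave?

Nadia is a knave.

Consistent assignments: {Vance=knave, Hira=knave, Orin=knave, Nadia=knave, Pia=knave, Soren=knight}
In every consistent assignment, Nadia is a knave.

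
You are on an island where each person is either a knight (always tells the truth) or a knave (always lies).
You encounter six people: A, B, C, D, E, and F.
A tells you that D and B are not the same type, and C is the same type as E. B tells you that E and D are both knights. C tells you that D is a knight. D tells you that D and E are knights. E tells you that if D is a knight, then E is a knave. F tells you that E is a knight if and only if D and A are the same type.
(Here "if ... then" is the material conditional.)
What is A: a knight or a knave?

Consistent assignments: {A=knave, B=knave, C=knave, D=knave, E=knight, F=knight}
In every consistent assignment, A is a knave.

A is a knave.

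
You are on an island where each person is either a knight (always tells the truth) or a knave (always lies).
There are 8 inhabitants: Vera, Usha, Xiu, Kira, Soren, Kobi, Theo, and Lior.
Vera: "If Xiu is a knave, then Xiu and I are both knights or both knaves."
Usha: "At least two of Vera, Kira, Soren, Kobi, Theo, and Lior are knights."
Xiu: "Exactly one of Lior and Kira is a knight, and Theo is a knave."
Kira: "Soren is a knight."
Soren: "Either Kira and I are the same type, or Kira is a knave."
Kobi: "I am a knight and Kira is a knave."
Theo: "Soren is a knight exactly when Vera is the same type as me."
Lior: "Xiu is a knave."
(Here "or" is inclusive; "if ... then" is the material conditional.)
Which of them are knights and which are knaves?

Since Vera is a knight, "if Xiu is a knave, then Xiu and I are both knights or both knaves" needs to be true, which holds.
Usha (knight): "at least two of Vera, Kira, Soren, Kobi, Theo, and Lior are knights" — true. ✓
Xiu is a knight, so "exactly one of Lior and Kira is a knight, and Theo is a knave" must be true — and it is.
Kira is a knight, so "Soren is a knight" must be true — and it is.
Since Soren is a knight, "either Kira and I are the same type, or Kira is a knave" needs to be true, which holds.
Kobi (knave): "I am a knight and Kira is a knave" — False. ✓
Theo is a knave; "Soren is a knight exactly when Vera is the same type as me" is False, as required.
Lior is a knave; "Xiu is a knave" is False, as required.

Knights: Vera, Usha, Xiu, Kira, and Soren. Knaves: Kobi, Theo, and Lior.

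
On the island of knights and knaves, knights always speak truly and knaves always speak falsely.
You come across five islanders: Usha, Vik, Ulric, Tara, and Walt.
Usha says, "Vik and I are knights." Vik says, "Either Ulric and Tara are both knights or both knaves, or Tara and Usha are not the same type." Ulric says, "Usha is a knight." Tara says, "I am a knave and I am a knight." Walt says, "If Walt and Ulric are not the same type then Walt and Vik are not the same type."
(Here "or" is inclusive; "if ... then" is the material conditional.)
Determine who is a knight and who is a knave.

As a knight, Usha's statement "Vik and I are knights" should be true; it is.
As a knight, Vik's statement "either Ulric and Tara are both knights or both knaves, or Tara and Usha are not the same type" should be true; it is.
Ulric (knight): "Usha is a knight" — true. ✓
Tara (knave): "I am a knave and I am a knight" — false. ✓
As a knight, Walt's statement "if Walt and Ulric are not the same type then Walt and Vik are not the same type" should be true; it is.

Knights: Usha, Vik, Ulric, and Walt. Knaves: Tara.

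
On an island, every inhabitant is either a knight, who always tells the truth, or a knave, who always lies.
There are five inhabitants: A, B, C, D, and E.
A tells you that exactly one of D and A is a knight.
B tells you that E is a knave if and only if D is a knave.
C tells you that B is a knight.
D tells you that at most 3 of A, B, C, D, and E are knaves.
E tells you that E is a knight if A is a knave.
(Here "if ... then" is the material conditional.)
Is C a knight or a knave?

C is a knave.

Consistent assignments: {A=knave, B=knave, C=knave, D=knave, E=knight}
In every consistent assignment, C is a knave.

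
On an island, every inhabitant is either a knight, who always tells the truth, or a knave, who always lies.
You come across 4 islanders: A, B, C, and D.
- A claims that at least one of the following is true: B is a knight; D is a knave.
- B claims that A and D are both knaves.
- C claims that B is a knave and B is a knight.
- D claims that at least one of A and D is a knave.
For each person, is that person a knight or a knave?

Since A is a knave, "at least one of the following is true: B is a knight; D is a knave" needs to be false, which holds.
B is a knave, and the claim "A and D are both knaves" is indeed false.
C is a knave, and the claim "B is a knave and B is a knight" is indeed false.
D is a knight, and the claim "at least one of A and D is a knave" is indeed True.

A is a knave, B is a knave, C is a knave, and D is a knight.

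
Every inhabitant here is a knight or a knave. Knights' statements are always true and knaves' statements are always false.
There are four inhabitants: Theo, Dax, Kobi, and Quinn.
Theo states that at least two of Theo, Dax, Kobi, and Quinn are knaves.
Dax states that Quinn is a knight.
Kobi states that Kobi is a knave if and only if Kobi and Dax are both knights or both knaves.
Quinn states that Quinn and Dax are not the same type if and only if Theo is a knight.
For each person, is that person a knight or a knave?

Suppose Theo is a knave. Then Theo's statement "at least two of Theo, Dax, Kobi, and Quinn are knaves" would have to be false. Checking the 8 ways to assign the others, none is consistent with every speaker.
(For instance, with Dax=knave, Kobi=knight, Quinn=knave, Theo's claim "at least two of Theo, Dax, Kobi, and Quinn are knaves" comes out true where it would need to be false.)
So Theo must be a knight, making "at least two of Theo, Dax, Kobi, and Quinn are knaves" true. Taking Theo=knight, Dax=knave, Kobi=knight, Quinn=knave, each remaining statement checks out:
  Dax (knave): "Quinn is a knight" — false. ✓
  Kobi (knight): "Kobi is a knave if and only if Kobi and Dax are both knights or both knaves" — true. ✓
  Quinn (knave): "Quinn and Dax are not the same type if and only if Theo is a knight" — false. ✓
This is the unique consistent assignment.

Knights: Theo and Kobi. Knaves: Dax and Quinn.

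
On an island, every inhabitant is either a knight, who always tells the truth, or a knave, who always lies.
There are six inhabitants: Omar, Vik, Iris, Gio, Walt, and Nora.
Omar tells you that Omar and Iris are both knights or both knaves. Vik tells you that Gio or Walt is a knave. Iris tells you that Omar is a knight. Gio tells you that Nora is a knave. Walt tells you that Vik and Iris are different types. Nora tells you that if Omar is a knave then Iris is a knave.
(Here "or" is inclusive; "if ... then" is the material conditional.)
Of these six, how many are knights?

4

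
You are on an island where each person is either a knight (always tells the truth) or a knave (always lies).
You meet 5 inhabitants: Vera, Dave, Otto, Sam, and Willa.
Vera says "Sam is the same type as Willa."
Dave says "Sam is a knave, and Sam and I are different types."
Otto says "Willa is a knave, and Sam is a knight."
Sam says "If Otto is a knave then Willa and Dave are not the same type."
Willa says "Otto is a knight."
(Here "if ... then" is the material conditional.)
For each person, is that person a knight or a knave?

Knights: Vera. Knaves: Dave, Otto, Sam, and Willa.

Since Vera is a knight, "Sam is the same type as Willa" needs to be true, which holds.
Since Dave is a knave, "Sam is a knave, and Sam and I are different types" needs to be false, which holds.
Otto is a knave, and the claim "Willa is a knave, and Sam is a knight" is indeed false.
Sam is a knave, so "if Otto is a knave then Willa and Dave are not the same type" must be false — and it is.
Willa (knave): "Otto is a knight" — false. ✓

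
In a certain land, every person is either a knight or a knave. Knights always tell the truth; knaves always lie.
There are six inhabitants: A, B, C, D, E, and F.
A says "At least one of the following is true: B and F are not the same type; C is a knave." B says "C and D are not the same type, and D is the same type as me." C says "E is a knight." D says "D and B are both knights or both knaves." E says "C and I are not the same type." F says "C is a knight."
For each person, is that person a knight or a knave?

As a knight, A's statement "at least one of the following is true: B and F are not the same type; C is a knave" should be True; it is.
B is a knight; "C and D are not the same type, and D is the same type as me" is True, as required.
C is a knave; "E is a knight" is false, as required.
Since D is a knight, "D and B are both knights or both knaves" needs to be True, which holds.
E (knave): "C and I are not the same type" — false. ✓
Since F is a knave, "C is a knight" needs to be false, which holds.

A is a knight, B is a knight, C is a knave, D is a knight, E is a knave, and F is a knave.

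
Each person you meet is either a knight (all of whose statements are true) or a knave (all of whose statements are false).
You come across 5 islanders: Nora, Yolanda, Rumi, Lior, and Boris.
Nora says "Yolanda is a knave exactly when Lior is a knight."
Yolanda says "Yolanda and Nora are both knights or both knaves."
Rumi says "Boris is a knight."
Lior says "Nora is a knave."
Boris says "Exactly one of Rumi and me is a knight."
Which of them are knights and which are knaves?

Nora is a knight, Yolanda is a knight, Rumi is a knave, Lior is a knave, and Boris is a knave.

Nora is a knight, and the claim "Yolanda is a knave exactly when Lior is a knight" is indeed True.
Yolanda is a knight, so "Yolanda and Nora are both knights or both knaves" must be True — and it is.
As a knave, Rumi's statement "Boris is a knight" should be False; it is.
Since Lior is a knave, "Nora is a knave" needs to be False, which holds.
As a knave, Boris's statement "exactly one of Rumi and me is a knight" should be False; it is.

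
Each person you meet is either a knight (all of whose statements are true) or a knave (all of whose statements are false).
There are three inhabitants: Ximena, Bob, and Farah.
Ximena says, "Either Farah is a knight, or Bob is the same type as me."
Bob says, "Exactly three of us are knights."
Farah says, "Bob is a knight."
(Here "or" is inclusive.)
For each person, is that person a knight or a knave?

Knights: Ximena, Bob, and Farah. Knaves: none.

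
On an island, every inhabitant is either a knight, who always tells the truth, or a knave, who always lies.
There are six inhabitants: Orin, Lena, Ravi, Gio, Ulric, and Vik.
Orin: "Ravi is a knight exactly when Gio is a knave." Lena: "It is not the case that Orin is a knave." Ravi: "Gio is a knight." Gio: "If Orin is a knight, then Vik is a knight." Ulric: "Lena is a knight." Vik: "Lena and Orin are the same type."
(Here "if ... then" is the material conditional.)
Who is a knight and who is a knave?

Knights: Ravi, Gio, and Vik. Knaves: Orin, Lena, and Ulric.

Since Orin is a knave, "Ravi is a knight exactly when Gio is a knave" needs to be false, which holds.
As a knave, Lena's statement "it is not the case that Orin is a knave" should be false; it is.
As a knight, Ravi's statement "Gio is a knight" should be True; it is.
Gio (knight): "if Orin is a knight, then Vik is a knight" — True. ✓
Ulric is a knave; "Lena is a knight" is false, as required.
Vik (knight): "Lena and Orin are the same type" — True. ✓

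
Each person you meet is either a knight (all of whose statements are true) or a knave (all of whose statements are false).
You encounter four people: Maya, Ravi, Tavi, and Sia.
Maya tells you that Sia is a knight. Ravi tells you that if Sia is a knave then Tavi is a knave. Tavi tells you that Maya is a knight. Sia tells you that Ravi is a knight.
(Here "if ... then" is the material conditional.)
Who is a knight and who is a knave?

Maya is a knight, Ravi is a knight, Tavi is a knight, and Sia is a knight.

As a knight, Maya's statement "Sia is a knight" should be true; it is.
Ravi (knight): "if Sia is a knave then Tavi is a knave" — true. ✓
Tavi is a knight, so "Maya is a knight" must be true — and it is.
Sia is a knight, and the claim "Ravi is a knight" is indeed true.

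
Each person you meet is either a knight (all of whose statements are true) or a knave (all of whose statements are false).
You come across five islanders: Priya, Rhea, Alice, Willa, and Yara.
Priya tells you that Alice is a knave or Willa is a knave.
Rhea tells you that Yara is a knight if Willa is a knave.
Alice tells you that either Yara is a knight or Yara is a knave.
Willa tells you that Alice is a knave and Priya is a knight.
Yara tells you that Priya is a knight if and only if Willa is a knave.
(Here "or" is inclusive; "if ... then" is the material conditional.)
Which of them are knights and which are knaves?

Priya is a knight, Rhea is a knight, Alice is a knight, Willa is a knave, and Yara is a knight.

Priya (knight): "Alice is a knave or Willa is a knave" — True. ✓
Since Rhea is a knight, "Yara is a knight if Willa is a knave" needs to be True, which holds.
Alice is a knight, and the claim "either Yara is a knight or Yara is a knave" is indeed True.
Since Willa is a knave, "Alice is a knave and Priya is a knight" needs to be false, which holds.
Yara is a knight, so "Priya is a knight if and only if Willa is a knave" must be True — and it is.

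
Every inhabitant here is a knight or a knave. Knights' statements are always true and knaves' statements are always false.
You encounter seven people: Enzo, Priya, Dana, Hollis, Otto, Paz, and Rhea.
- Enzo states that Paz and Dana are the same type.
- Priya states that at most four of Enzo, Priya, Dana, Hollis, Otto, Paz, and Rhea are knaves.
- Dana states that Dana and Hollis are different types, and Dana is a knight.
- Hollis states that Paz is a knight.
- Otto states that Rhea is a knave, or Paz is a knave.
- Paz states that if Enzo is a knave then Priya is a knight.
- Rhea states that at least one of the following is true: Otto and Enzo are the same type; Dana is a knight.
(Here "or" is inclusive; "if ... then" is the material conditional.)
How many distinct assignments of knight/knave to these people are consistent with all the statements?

2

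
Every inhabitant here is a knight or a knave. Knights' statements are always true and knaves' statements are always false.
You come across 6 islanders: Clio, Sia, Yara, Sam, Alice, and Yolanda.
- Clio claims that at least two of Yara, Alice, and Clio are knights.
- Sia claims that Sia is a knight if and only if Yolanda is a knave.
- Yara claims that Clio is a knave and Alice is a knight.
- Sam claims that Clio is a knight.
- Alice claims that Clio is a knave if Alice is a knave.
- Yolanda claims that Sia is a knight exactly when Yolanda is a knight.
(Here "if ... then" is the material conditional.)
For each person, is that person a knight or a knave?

Knights: Clio, Sia, Sam, and Alice. Knaves: Yara and Yolanda.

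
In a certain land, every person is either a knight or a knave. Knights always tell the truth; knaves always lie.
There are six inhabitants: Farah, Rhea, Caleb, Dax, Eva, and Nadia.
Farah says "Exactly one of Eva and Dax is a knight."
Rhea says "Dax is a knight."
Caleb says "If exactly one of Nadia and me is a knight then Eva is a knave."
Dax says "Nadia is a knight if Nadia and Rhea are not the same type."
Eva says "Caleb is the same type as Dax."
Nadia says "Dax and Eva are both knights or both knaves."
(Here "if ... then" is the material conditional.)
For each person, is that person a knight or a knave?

Farah is a knave, Rhea is a knight, Caleb is a knight, Dax is a knight, Eva is a knight, and Nadia is a knight.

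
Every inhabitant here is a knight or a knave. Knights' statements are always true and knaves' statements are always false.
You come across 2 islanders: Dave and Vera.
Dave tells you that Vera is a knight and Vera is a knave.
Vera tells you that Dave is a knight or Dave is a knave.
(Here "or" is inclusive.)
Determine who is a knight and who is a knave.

Suppose Dave is a knight. Then Dave's statement "Vera is a knight and Vera is a knave" would have to be true. Checking the 2 ways to assign the others, none is consistent with every speaker.
(For instance, with Vera=knight, Dave's claim "Vera is a knight and Vera is a knave" comes out false where it would need to be true.)
So Dave must be a knave, making "Vera is a knight and Vera is a knave" false. Taking Dave=knave, Vera=knight, each remaining statement checks out:
  Vera (knight): "Dave is a knight or Dave is a knave" — true. ✓
This is the unique consistent assignment.

Dave is a knave and Vera is a knight.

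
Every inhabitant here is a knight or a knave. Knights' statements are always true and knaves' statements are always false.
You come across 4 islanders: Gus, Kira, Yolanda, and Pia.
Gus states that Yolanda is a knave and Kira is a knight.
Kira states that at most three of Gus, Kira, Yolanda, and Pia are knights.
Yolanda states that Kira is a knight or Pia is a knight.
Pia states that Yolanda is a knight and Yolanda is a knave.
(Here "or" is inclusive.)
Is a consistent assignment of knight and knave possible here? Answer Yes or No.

Yes

One consistent assignment: Gus=knave, Kira=knight, Yolanda=knight, Pia=knave.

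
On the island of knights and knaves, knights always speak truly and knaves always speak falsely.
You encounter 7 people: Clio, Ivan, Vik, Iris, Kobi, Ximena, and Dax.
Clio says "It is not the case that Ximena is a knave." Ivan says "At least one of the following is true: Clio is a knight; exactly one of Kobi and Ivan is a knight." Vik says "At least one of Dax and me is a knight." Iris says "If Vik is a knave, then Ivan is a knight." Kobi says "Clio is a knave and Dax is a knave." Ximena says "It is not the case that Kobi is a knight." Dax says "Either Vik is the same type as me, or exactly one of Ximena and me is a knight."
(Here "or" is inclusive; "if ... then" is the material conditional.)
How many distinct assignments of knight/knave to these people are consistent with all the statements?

1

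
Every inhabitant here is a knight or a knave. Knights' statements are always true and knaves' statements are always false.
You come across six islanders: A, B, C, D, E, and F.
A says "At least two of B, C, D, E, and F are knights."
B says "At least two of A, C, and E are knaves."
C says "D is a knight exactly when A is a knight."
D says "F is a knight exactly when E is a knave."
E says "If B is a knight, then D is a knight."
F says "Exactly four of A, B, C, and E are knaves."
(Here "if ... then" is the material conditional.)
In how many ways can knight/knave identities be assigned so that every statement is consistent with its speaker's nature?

1

Consistent assignments:
  A=knight, B=knave, C=knight, D=knight, E=knight, F=knave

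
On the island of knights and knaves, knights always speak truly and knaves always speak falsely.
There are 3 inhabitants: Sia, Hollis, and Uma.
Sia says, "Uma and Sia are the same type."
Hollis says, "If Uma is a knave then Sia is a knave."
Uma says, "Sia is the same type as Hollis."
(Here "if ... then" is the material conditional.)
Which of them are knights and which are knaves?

Knights: Sia, Hollis, and Uma. Knaves: none.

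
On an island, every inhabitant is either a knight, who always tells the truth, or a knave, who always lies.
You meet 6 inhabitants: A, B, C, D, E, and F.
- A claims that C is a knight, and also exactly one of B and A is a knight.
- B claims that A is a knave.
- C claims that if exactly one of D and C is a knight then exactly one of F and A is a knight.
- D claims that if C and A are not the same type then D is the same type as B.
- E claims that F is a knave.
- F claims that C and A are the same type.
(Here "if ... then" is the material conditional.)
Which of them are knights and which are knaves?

A (knight): "C is a knight, and also exactly one of B and A is a knight" — true. ✓
As a knave, B's statement "A is a knave" should be false; it is.
Since C is a knight, "if exactly one of D and C is a knight then exactly one of F and A is a knight" needs to be true, which holds.
As a knight, D's statement "if C and A are not the same type then D is the same type as B" should be true; it is.
E is a knave; "F is a knave" is false, as required.
Since F is a knight, "C and A are the same type" needs to be true, which holds.

Knights: A, C, D, and F. Knaves: B and E.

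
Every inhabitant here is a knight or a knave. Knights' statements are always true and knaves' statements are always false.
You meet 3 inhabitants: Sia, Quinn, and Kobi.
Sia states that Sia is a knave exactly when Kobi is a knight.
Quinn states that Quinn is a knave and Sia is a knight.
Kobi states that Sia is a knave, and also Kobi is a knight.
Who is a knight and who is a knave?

Sia is a knave, so "Sia is a knave exactly when Kobi is a knight" must be false — and it is.
Since Quinn is a knave, "Quinn is a knave and Sia is a knight" needs to be false, which holds.
As a knave, Kobi's statement "Sia is a knave, and also Kobi is a knight" should be false; it is.

Sia is a knave, Quinn is a knave, and Kobi is a knave.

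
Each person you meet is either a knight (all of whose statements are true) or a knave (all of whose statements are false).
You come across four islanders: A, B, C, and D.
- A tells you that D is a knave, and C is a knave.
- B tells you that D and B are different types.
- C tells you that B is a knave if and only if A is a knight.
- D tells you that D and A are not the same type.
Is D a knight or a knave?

D is a knave.

Consistent assignments: {A=knave, B=knight, C=knight, D=knave}
In every consistent assignment, D is a knave.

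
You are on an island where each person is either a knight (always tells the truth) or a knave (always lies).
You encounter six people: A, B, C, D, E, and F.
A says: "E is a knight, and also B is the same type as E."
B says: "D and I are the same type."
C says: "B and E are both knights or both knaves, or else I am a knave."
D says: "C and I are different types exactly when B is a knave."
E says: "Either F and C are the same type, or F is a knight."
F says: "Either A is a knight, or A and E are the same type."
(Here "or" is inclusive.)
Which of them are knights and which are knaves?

Since A is a knight, "E is a knight, and also B is the same type as E" needs to be True, which holds.
B is a knight; "D and I are the same type" is True, as required.
As a knight, C's statement "B and E are both knights or both knaves, or else I am a knave" should be True; it is.
D is a knight, so "C and I are different types exactly when B is a knave" must be True — and it is.
As a knight, E's statement "either F and C are the same type, or F is a knight" should be True; it is.
Since F is a knight, "either A is a knight, or A and E are the same type" needs to be True, which holds.

A is a knight, B is a knight, C is a knight, D is a knight, E is a knight, and F is a knight.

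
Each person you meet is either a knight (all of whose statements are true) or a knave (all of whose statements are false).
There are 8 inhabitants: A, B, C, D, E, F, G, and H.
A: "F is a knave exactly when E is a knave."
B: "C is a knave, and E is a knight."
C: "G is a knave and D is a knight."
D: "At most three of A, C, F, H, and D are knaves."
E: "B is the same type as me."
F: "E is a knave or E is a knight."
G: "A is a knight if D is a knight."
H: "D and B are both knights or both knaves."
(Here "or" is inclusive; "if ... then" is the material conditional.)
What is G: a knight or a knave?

G is a knight.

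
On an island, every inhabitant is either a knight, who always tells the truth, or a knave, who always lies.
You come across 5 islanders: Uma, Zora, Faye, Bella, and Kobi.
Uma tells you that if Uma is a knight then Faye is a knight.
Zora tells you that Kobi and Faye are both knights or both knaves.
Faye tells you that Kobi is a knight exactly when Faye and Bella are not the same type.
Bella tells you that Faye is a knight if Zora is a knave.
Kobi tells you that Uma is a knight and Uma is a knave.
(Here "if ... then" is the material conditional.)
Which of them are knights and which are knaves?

Uma is a knight, Zora is a knave, Faye is a knight, Bella is a knight, and Kobi is a knave.

As a knight, Uma's statement "if Uma is a knight then Faye is a knight" should be True; it is.
Since Zora is a knave, "Kobi and Faye are both knights or both knaves" needs to be False, which holds.
Faye (knight): "Kobi is a knight exactly when Faye and Bella are not the same type" — True. ✓
Bella is a knight, and the claim "Faye is a knight if Zora is a knave" is indeed True.
As a knave, Kobi's statement "Uma is a knight and Uma is a knave" should be False; it is.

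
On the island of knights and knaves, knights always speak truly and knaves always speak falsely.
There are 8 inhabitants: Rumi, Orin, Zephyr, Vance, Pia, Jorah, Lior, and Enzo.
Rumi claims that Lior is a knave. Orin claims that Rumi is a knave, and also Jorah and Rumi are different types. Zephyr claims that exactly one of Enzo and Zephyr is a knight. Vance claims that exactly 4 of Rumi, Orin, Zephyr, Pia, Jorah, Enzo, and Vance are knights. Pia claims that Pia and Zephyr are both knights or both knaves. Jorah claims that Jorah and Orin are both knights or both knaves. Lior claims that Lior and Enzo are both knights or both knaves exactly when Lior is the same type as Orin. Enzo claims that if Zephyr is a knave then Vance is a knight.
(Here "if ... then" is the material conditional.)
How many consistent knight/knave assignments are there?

0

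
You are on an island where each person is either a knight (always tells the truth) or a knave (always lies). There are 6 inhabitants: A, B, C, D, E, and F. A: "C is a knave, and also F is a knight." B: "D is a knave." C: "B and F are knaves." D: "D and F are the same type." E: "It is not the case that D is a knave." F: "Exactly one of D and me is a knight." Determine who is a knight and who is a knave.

A is a knight, B is a knight, C is a knave, D is a knave, E is a knave, and F is a knight.

A is a knight, and the claim "C is a knave, and also F is a knight" is indeed True.
Since B is a knight, "D is a knave" needs to be True, which holds.
As a knave, C's statement "B and F are knaves" should be false; it is.
As a knave, D's statement "D and F are the same type" should be false; it is.
E (knave): "it is not the case that D is a knave" — false. ✓
As a knight, F's statement "exactly one of D and me is a knight" should be True; it is.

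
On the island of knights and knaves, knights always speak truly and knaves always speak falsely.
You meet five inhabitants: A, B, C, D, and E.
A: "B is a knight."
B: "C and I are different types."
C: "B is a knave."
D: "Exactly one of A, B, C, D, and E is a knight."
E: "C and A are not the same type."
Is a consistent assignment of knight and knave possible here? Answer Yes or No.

One consistent assignment: A=knight, B=knight, C=knave, D=knave, E=knight.

Yes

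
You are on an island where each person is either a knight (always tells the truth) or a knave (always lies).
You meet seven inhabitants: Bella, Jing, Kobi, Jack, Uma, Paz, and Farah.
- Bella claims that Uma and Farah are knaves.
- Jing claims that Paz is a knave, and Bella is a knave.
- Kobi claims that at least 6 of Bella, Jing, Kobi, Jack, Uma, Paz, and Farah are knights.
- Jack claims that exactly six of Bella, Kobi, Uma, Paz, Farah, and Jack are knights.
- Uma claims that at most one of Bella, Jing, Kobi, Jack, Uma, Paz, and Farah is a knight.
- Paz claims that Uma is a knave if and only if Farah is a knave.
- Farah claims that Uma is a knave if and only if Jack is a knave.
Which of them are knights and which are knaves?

Bella is a knave, Jing is a knight, Kobi is a knave, Jack is a knave, Uma is a knave, Paz is a knave, and Farah is a knight.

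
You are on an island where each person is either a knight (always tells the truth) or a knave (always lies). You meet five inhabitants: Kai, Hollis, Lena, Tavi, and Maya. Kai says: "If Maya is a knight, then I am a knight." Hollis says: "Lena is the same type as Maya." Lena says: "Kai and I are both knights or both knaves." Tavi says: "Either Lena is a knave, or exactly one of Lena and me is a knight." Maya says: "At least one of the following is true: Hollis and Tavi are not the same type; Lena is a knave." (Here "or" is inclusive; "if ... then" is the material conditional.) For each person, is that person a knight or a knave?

Kai is a knight, so "if Maya is a knight, then I am a knight" must be true — and it is.
Hollis (knave): "Lena is the same type as Maya" — false. ✓
Lena is a knave, and the claim "Kai and I are both knights or both knaves" is indeed false.
Since Tavi is a knight, "either Lena is a knave, or exactly one of Lena and me is a knight" needs to be true, which holds.
Maya is a knight, so "at least one of the following is true: Hollis and Tavi are not the same type; Lena is a knave" must be true — and it is.

Knights: Kai, Tavi, and Maya. Knaves: Hollis and Lena.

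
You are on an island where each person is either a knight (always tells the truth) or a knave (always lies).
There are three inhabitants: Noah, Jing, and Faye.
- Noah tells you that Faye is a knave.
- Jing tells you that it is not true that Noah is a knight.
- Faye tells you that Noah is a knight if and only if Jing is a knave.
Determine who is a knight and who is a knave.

Noah is a knave, Jing is a knight, and Faye is a knight.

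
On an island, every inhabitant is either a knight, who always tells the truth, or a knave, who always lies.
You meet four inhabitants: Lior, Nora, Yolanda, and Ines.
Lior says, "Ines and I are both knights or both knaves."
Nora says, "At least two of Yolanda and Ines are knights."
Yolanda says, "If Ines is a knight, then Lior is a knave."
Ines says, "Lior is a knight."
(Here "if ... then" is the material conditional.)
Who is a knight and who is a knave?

Lior is a knight, Nora is a knave, Yolanda is a knave, and Ines is a knight.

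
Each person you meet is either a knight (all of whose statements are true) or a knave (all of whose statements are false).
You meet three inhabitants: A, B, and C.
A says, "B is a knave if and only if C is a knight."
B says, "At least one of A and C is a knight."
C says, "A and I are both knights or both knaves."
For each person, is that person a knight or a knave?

A is a knight, B is a knight, and C is a knave.

Suppose A is a knave. Then A's statement "B is a knave if and only if C is a knight" would have to be false. Checking the 4 ways to assign the others, none is consistent with every speaker.
(For instance, with B=knight, C=knave, A's claim "B is a knave if and only if C is a knight" comes out true where it would need to be false.)
So A must be a knight, making "B is a knave if and only if C is a knight" true. Taking A=knight, B=knight, C=knave, each remaining statement checks out:
  B (knight): "at least one of A and C is a knight" — true. ✓
  C (knave): "A and I are both knights or both knaves" — false. ✓
This is the unique consistent assignment.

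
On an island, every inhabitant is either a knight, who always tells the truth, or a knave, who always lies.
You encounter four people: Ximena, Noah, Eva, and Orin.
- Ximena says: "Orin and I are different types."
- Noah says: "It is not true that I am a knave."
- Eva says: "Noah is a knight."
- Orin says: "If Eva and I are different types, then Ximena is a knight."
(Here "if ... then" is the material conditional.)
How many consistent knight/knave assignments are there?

1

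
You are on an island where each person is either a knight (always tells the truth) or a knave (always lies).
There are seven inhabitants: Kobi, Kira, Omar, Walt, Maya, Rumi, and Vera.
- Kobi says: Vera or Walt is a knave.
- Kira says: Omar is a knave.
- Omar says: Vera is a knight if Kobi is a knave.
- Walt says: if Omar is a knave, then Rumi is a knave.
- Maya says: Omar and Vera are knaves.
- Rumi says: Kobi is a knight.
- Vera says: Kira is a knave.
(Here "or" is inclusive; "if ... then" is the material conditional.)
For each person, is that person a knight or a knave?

Knights: Omar, Walt, and Vera. Knaves: Kobi, Kira, Maya, and Rumi.

Kobi is a knave; "Vera or Walt is a knave" is false, as required.
Kira is a knave, and the claim "Omar is a knave" is indeed false.
Omar is a knight, so "Vera is a knight if Kobi is a knave" must be true — and it is.
Walt is a knight, so "if Omar is a knave, then Rumi is a knave" must be true — and it is.
Since Maya is a knave, "Omar and Vera are knaves" needs to be false, which holds.
Rumi is a knave, so "Kobi is a knight" must be false — and it is.
Vera (knight): "Kira is a knave" — true. ✓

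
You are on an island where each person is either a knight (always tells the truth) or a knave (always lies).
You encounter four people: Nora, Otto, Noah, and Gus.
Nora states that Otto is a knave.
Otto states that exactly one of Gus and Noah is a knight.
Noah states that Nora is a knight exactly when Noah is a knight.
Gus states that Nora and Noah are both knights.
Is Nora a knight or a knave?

Nora is a knight.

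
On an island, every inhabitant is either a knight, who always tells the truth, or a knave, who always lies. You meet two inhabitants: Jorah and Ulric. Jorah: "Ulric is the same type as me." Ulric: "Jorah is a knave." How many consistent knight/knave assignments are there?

1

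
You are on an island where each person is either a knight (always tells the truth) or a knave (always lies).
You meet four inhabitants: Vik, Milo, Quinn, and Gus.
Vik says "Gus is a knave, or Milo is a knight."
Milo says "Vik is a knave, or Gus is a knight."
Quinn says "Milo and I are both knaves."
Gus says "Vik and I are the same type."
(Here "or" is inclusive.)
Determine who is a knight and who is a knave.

Knights: Vik, Milo, and Gus. Knaves: Quinn.

Vik (knight): "Gus is a knave, or Milo is a knight" — True. ✓
Milo is a knight, so "Vik is a knave, or Gus is a knight" must be True — and it is.
Quinn is a knave, and the claim "Milo and I are both knaves" is indeed false.
As a knight, Gus's statement "Vik and I are the same type" should be True; it is.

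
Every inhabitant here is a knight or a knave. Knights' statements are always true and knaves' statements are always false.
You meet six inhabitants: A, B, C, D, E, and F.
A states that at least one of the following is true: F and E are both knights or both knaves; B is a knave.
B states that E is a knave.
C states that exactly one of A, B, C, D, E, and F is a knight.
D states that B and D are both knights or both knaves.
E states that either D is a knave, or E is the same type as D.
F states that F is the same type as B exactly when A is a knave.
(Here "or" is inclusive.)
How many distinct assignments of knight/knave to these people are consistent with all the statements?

1

Consistent assignments:
  A=knave, B=knight, C=knave, D=knight, E=knave, F=knight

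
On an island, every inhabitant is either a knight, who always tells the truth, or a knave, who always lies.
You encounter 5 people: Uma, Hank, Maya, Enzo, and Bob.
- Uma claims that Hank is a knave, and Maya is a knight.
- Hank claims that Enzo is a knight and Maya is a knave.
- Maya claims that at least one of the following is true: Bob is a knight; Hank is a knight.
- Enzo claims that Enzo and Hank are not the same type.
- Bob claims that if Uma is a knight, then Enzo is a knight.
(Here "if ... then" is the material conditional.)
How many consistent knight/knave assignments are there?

1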